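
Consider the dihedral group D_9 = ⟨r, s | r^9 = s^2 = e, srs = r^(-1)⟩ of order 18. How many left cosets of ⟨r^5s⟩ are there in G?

9

|⟨r^5s⟩| = 2 and |G| = 18.
By Lagrange, [G : H] = |G|/|H| = 18/2 = 9.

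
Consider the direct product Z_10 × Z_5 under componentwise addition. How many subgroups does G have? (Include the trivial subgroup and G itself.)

|G| = 50, so by Lagrange every subgroup order divides 50. Divisors: 1, 2, 5, 10, 25, 50.
Subgroups by order — order 1: 1; order 2: 1; order 5: 6; order 10: 6; order 25: 1; order 50: 1.
Total: 1 + 1 + 6 + 6 + 1 + 1 = 16.

16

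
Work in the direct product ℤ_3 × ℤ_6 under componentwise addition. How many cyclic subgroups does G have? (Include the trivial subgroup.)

Group the elements of G by the cyclic subgroup they generate; each cyclic subgroup of order d accounts for φ(d) elements.
Cyclic subgroups by order — order 1: 1; order 2: 1; order 3: 4; order 6: 4.
Total: 10.

10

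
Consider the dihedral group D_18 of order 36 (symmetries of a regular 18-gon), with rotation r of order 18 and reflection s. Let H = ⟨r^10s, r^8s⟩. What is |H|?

|⟨r^10s⟩| = 2 and |⟨r^8s⟩| = 2, so |H| is a multiple of lcm(2, 2) = 2 and divides |G| = 36.
Closing under the operation: H = {e, r^2, r^4, r^6, r^8, r^10, r^12, r^14, r^16, s, r^2s, r^4s, r^6s, r^8s, r^10s, r^12s, r^14s, r^16s}, so |H| = 18.

18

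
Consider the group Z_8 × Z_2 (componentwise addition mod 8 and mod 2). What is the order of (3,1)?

The order of (3,1) in Z_8 × Z_2 is lcm(ord(3) in Z_8, ord(1) in Z_2).
ord(3) = 8 and ord(1) = 2, so |⟨(3,1)⟩| = lcm(8, 2) = 8.

8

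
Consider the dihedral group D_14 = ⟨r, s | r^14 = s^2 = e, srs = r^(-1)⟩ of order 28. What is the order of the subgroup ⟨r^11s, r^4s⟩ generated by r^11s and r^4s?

|⟨r^11s⟩| = 2 and |⟨r^4s⟩| = 2, so |H| is a multiple of lcm(2, 2) = 2 and divides |G| = 28.
Closing under the operation: H = {e, r^7, r^4s, r^11s}, so |H| = 4.

4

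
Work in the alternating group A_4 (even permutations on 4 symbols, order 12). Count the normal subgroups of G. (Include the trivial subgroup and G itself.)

G has 10 subgroups. Checking conjugation-invariance by order — order 1: 1/1 normal; order 2: 0/3 normal; order 3: 0/4 normal; order 4: 1/1 normal; order 12: 1/1 normal.
Total normal subgroups: 3.

3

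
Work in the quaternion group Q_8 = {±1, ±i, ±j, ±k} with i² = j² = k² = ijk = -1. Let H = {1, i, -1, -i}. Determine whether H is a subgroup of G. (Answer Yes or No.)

|H| = 4 divides |G| = 8, consistent with Lagrange.
H contains the identity, every element's inverse is in H, and H is closed under ·: it is a subgroup.
In fact H = ⟨-i⟩.

Yes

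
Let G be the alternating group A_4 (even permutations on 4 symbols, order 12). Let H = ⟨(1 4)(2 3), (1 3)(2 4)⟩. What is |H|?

4

|⟨(1 4)(2 3)⟩| = 2 and |⟨(1 3)(2 4)⟩| = 2, so |H| is a multiple of lcm(2, 2) = 2 and divides |G| = 12.
Closing under the operation: H = {e, (1 2)(3 4), (1 3)(2 4), (1 4)(2 3)}, so |H| = 4.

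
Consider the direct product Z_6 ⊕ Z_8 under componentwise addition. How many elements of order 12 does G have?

An element (a,b) has order lcm(ord(a), ord(b)); count pairs with lcm equal to 12.
Enumerating gives 8 such elements.

8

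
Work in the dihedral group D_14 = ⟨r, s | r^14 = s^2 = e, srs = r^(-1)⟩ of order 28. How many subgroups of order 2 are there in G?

|G| = 28 and 2 | 28, so subgroups of order 2 are possible by Lagrange.
The subgroups of order 2 are: {e, r^10s}; {e, r^11s}; {e, r^12s}; {e, r^13s}; … (15 in all).
So G has 15 subgroups of order 2.

15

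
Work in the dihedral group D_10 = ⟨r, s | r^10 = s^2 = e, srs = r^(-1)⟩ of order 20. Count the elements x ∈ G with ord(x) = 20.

0

No element of G has order 20 (even though 20 | 20).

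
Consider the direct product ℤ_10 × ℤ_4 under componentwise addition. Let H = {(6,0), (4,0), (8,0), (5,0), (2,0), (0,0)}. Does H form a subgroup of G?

|H| = 6 does not divide |G| = 40, so by Lagrange H is not a subgroup.

No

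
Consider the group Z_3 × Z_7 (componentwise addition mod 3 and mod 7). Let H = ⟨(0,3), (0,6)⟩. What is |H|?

7

|⟨(0,3)⟩| = 7 and |⟨(0,6)⟩| = 7, so |H| is a multiple of lcm(7, 7) = 7 and divides |G| = 21.
Closing under the operation: H = {(0,0), (0,1), (0,2), (0,3), (0,4), (0,5), (0,6)}, so |H| = 7.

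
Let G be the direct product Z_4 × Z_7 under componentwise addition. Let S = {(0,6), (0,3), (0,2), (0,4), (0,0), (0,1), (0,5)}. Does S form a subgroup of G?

|S| = 7 divides |G| = 28, consistent with Lagrange.
S contains the identity, every element's inverse is in S, and S is closed under +: it is a subgroup.
In fact S = ⟨(0,1)⟩.

Yes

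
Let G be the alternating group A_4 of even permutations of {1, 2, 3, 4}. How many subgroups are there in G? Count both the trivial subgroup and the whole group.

|G| = 12, so by Lagrange every subgroup order divides 12. Divisors: 1, 2, 3, 4, 6, 12.
Subgroups by order — order 1: 1; order 2: 3; order 3: 4; order 4: 1; order 6: 0; order 12: 1.
Total: 1 + 3 + 4 + 1 + 0 + 1 = 10.

10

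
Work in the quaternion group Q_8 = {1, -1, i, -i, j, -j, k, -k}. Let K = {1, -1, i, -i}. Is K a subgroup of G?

|K| = 4 divides |G| = 8, consistent with Lagrange.
K contains the identity, every element's inverse is in K, and K is closed under ·: it is a subgroup.
In fact K = ⟨-i⟩.

Yes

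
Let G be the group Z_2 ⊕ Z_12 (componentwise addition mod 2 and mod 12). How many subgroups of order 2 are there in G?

3

|G| = 24 and 2 | 24, so subgroups of order 2 are possible by Lagrange.
The subgroups of order 2 are: {(0,0), (0,6)}; {(0,0), (1,0)}; {(0,0), (1,6)}.
So G has 3 subgroups of order 2.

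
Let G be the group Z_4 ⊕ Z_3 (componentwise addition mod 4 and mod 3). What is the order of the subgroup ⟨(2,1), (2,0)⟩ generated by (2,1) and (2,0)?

|⟨(2,1)⟩| = 6 and |⟨(2,0)⟩| = 2, so |H| is a multiple of lcm(6, 2) = 6 and divides |G| = 12.
Closing under the operation: H = {(0,0), (0,1), (0,2), (2,0), (2,1), (2,2)}, so |H| = 6.

6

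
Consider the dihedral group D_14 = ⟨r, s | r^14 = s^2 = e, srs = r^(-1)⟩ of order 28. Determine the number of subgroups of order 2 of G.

15

|G| = 28 and 2 | 28, so subgroups of order 2 are possible by Lagrange.
The subgroups of order 2 are: {e, r^10s}; {e, r^11s}; {e, r^12s}; {e, r^13s}; … (15 in all).
So G has 15 subgroups of order 2.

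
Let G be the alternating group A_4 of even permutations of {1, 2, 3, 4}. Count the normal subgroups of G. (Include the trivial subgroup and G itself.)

3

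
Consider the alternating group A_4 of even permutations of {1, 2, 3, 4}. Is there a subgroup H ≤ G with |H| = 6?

No

6 | 12, so Lagrange does not rule it out; but checking all subgroups of G, none has order 6.
(A_4 is the standard example that the converse of Lagrange fails.)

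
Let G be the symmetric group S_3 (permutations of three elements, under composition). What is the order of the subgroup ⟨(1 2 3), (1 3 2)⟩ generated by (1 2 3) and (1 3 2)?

|⟨(1 2 3)⟩| = 3 and |⟨(1 3 2)⟩| = 3, so |H| is a multiple of lcm(3, 3) = 3 and divides |G| = 6.
Closing under the operation: H = {e, (1 2 3), (1 3 2)}, so |H| = 3.

3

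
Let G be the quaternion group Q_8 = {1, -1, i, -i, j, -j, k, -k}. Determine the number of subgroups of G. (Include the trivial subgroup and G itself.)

6

|G| = 8, so by Lagrange every subgroup order divides 8. Divisors: 1, 2, 4, 8.
Subgroups by order — order 1: 1; order 2: 1; order 4: 3; order 8: 1.
Total: 1 + 1 + 3 + 1 = 6.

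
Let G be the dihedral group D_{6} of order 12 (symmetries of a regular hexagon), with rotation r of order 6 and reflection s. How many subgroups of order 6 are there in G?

|G| = 12 and 6 | 12, so subgroups of order 6 are possible by Lagrange.
The subgroups of order 6 are: {e, r, r^2, r^3, r^4, r^5}; {e, r^2, r^4, s, r^2s, r^4s}; {e, r^2, r^4, rs, r^3s, r^5s}.
So G has 3 subgroups of order 6.

3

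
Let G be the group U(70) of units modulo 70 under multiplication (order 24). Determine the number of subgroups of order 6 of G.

3

|G| = 24 and 6 | 24, so subgroups of order 6 are possible by Lagrange.
The subgroups of order 6 are: {1, 11, 19, 51, 59, 69}; {1, 9, 11, 29, 39, 51}; {1, 11, 31, 41, 51, 61}.
So G has 3 subgroups of order 6.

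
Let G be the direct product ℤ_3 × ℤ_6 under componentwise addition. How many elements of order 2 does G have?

An element (a,b) has order lcm(ord(a), ord(b)); count pairs with lcm equal to 2.
Enumerating gives 1 such elements.

1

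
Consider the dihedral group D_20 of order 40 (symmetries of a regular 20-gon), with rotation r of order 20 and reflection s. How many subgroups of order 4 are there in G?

11

|G| = 40 and 4 | 40, so subgroups of order 4 are possible by Lagrange.
The subgroups of order 4 are: {e, r^10, s, r^10s}; {e, r^10, rs, r^11s}; {e, r^10, r^2s, r^12s}; {e, r^10, r^3s, r^13s}; … (11 in all).
So G has 11 subgroups of order 4.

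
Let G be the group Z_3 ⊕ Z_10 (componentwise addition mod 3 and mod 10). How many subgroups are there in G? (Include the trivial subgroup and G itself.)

|G| = 30, so by Lagrange every subgroup order divides 30. Divisors: 1, 2, 3, 5, 6, 10, 15, 30.
Subgroups by order — order 1: 1; order 2: 1; order 3: 1; order 5: 1; order 6: 1; order 10: 1; order 15: 1; order 30: 1.
Total: 1 + 1 + 1 + 1 + 1 + 1 + 1 + 1 = 8.

8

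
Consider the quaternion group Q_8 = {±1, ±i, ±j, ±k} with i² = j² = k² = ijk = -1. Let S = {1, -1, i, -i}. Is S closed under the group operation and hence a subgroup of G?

Yes

|S| = 4 divides |G| = 8, consistent with Lagrange.
S contains the identity, every element's inverse is in S, and S is closed under ·: it is a subgroup.
In fact S = ⟨-i⟩.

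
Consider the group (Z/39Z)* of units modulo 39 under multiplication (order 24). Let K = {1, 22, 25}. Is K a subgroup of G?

No

22 ∈ K but its inverse 16 ∉ K, so K is not a subgroup.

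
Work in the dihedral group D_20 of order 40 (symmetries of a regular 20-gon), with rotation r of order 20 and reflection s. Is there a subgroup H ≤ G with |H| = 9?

No

9 does not divide |G| = 40, so by Lagrange no subgroup of order 9 exists.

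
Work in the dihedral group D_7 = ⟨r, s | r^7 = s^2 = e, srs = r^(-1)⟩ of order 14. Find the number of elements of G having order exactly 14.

0

No element of G has order 14 (even though 14 | 14).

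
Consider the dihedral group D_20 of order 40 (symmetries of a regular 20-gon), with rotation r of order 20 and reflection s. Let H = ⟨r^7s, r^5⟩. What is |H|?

|⟨r^7s⟩| = 2 and |⟨r^5⟩| = 4, so |H| is a multiple of lcm(2, 4) = 4 and divides |G| = 40.
Closing under the operation: H = {e, r^5, r^10, r^15, r^2s, r^7s, r^12s, r^17s}, so |H| = 8.

8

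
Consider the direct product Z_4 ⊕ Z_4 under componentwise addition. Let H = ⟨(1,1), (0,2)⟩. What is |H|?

|⟨(1,1)⟩| = 4 and |⟨(0,2)⟩| = 2, so |H| is a multiple of lcm(4, 2) = 4 and divides |G| = 16.
Closing under the operation: H = {(0,0), (0,2), (1,1), (1,3), (2,0), (2,2), (3,1), (3,3)}, so |H| = 8.

8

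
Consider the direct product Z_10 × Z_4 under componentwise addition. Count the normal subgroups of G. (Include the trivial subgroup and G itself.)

G is abelian, so every subgroup is normal.
G has 16 subgroups in total, hence 16 normal subgroups.

16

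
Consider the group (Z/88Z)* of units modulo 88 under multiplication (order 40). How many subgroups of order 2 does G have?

7

|G| = 40 and 2 | 40, so subgroups of order 2 are possible by Lagrange.
The subgroups of order 2 are: {1, 21}; {1, 23}; {1, 43}; {1, 45}; … (7 in all).
So G has 7 subgroups of order 2.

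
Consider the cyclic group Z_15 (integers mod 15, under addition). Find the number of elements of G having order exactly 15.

8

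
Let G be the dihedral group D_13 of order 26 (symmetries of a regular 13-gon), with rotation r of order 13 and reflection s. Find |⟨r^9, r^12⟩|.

13

|⟨r^9⟩| = 13 and |⟨r^12⟩| = 13, so |H| is a multiple of lcm(13, 13) = 13 and divides |G| = 26.
Closing under the operation: H = {e, r, r^2, r^3, r^4, r^5, r^6, r^7, r^8, r^9, r^10, r^11, r^12}, so |H| = 13.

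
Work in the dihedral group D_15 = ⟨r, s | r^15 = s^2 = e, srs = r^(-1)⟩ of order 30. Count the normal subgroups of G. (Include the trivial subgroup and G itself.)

5

G has 28 subgroups. Checking conjugation-invariance by order — order 1: 1/1 normal; order 2: 0/15 normal; order 3: 1/1 normal; order 5: 1/1 normal; order 6: 0/5 normal; order 10: 0/3 normal; order 15: 1/1 normal; order 30: 1/1 normal.
Total normal subgroups: 5.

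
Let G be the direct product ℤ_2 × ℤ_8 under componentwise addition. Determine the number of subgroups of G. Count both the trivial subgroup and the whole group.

11

|G| = 16, so by Lagrange every subgroup order divides 16. Divisors: 1, 2, 4, 8, 16.
Subgroups by order — order 1: 1; order 2: 3; order 4: 3; order 8: 3; order 16: 1.
Total: 1 + 3 + 3 + 3 + 1 = 11.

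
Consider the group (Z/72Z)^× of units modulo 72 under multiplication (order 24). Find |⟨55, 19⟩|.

4

|⟨55⟩| = 2 and |⟨19⟩| = 2, so |H| is a multiple of lcm(2, 2) = 2 and divides |G| = 24.
Closing under the operation: H = {1, 19, 37, 55}, so |H| = 4.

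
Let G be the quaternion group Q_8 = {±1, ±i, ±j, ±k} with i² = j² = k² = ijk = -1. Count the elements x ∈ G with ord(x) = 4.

6

The elements of order 4 are: i, -i, j, -j, k, -k.
That's 6.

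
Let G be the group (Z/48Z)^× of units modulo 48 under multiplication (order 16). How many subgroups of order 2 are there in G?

7

|G| = 16 and 2 | 16, so subgroups of order 2 are possible by Lagrange.
The subgroups of order 2 are: {1, 17}; {1, 23}; {1, 25}; {1, 31}; … (7 in all).
So G has 7 subgroups of order 2.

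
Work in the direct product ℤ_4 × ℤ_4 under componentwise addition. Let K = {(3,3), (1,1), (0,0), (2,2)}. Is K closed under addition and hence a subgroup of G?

Yes

|K| = 4 divides |G| = 16, consistent with Lagrange.
K contains the identity, every element's inverse is in K, and K is closed under +: it is a subgroup.
In fact K = ⟨(1,1)⟩.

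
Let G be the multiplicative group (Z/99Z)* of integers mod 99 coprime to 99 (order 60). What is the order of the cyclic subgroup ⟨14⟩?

30

Compute successive powers of 14 mod 99: 14, 97, 71, 4, 56, 91, 86, 16, …; 14^30 ≡ 1 (mod 99).
So |⟨14⟩| = 30.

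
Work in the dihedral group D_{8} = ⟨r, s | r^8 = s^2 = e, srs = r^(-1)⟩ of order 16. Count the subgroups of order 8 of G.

3

|G| = 16 and 8 | 16, so subgroups of order 8 are possible by Lagrange.
The subgroups of order 8 are: {e, r, r^2, r^3, r^4, r^5, r^6, r^7}; {e, r^2, r^4, r^6, s, r^2s, r^4s, r^6s}; {e, r^2, r^4, r^6, rs, r^3s, r^5s, r^7s}.
So G has 3 subgroups of order 8.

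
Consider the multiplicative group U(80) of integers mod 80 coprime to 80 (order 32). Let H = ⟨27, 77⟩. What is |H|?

8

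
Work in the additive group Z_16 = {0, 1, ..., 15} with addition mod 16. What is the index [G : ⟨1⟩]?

|⟨1⟩| = 16 and |G| = 16.
By Lagrange, [G : H] = |G|/|H| = 16/16 = 1.

1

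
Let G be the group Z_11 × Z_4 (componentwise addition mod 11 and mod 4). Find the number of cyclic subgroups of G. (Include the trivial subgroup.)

Group the elements of G by the cyclic subgroup they generate; each cyclic subgroup of order d accounts for φ(d) elements.
Cyclic subgroups by order — order 1: 1; order 2: 1; order 4: 1; order 11: 1; order 22: 1; order 44: 1.
Total: 6.

6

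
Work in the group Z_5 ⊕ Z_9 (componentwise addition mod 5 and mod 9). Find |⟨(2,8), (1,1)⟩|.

|⟨(2,8)⟩| = 45 and |⟨(1,1)⟩| = 45, so |H| is a multiple of lcm(45, 45) = 45 and divides |G| = 45.
Closing {(2,8), (1,1)} under the group operation gives all of G, so |H| = 45.

45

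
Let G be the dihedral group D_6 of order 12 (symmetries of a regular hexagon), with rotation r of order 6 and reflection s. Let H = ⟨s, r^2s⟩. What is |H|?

|⟨s⟩| = 2 and |⟨r^2s⟩| = 2, so |H| is a multiple of lcm(2, 2) = 2 and divides |G| = 12.
Closing under the operation: H = {e, r^2, r^4, s, r^2s, r^4s}, so |H| = 6.

6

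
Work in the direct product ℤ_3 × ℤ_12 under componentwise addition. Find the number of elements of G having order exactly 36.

0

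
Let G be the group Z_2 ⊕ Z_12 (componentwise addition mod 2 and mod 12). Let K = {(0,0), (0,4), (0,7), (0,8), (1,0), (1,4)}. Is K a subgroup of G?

(0,7) ∈ K but its inverse (0,5) ∉ K, so K is not a subgroup.

No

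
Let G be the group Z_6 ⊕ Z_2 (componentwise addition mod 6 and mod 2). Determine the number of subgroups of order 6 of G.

|G| = 12 and 6 | 12, so subgroups of order 6 are possible by Lagrange.
The subgroups of order 6 are: {(0,0), (0,1), (2,0), (2,1), (4,0), (4,1)}; {(0,0), (1,0), (2,0), (3,0), (4,0), (5,0)}; {(0,0), (1,1), (2,0), (3,1), (4,0), (5,1)}.
So G has 3 subgroups of order 6.

3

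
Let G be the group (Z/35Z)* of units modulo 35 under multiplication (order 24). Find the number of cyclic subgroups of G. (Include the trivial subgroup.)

A cyclic subgroup of order d is generated by each of its φ(d) elements of order d, so the cyclic subgroups of order d number (#elements of order d)/φ(d).
Cyclic subgroups by order — order 1: 1; order 2: 3; order 3: 1; order 4: 2; order 6: 3; order 12: 2.
Total: 12.

12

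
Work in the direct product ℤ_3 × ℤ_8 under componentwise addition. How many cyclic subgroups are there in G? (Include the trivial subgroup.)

8

Group the elements of G by the cyclic subgroup they generate; each cyclic subgroup of order d accounts for φ(d) elements.
Cyclic subgroups by order — order 1: 1; order 2: 1; order 3: 1; order 4: 1; order 6: 1; order 8: 1; order 12: 1; order 24: 1.
Total: 8.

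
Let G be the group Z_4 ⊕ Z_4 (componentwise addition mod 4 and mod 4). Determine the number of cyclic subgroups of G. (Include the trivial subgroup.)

Each element a generates a cyclic subgroup ⟨a⟩; distinct elements may generate the same one (a cyclic group of order d has φ(d) generators).
Cyclic subgroups by order — order 1: 1; order 2: 3; order 4: 6.
Total: 10.

10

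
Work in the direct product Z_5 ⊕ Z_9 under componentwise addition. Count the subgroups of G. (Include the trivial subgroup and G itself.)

|G| = 45, so by Lagrange every subgroup order divides 45. Divisors: 1, 3, 5, 9, 15, 45.
Subgroups by order — order 1: 1; order 3: 1; order 5: 1; order 9: 1; order 15: 1; order 45: 1.
Total: 1 + 1 + 1 + 1 + 1 + 1 = 6.

6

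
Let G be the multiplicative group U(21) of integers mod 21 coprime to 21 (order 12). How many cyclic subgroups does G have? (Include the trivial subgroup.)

Each element a generates a cyclic subgroup ⟨a⟩; distinct elements may generate the same one (a cyclic group of order d has φ(d) generators).
Cyclic subgroups by order — order 1: 1; order 2: 3; order 3: 1; order 6: 3.
Total: 8.

8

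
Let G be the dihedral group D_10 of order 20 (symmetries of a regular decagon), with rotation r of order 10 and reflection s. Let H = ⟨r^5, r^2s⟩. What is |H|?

4

|⟨r^5⟩| = 2 and |⟨r^2s⟩| = 2, so |H| is a multiple of lcm(2, 2) = 2 and divides |G| = 20.
Closing under the operation: H = {e, r^5, r^2s, r^7s}, so |H| = 4.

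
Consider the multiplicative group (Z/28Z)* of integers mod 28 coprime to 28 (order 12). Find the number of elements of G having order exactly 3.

2

The elements of order 3 are: 9, 25.
That's 2.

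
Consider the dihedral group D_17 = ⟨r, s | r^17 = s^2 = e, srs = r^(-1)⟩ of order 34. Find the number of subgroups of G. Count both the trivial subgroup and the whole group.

|G| = 34, so by Lagrange every subgroup order divides 34. Divisors: 1, 2, 17, 34.
Subgroups by order — order 1: 1; order 2: 17; order 17: 1; order 34: 1.
Total: 1 + 17 + 1 + 1 = 20.

20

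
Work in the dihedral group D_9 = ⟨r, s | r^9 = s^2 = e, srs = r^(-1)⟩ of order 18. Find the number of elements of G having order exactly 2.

9

Enumerating element orders in G gives 9 elements of order 2.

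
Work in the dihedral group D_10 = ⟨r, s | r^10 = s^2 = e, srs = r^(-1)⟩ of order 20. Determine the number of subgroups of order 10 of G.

3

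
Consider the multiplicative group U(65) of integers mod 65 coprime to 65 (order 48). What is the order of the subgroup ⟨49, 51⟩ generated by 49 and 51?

12

|⟨49⟩| = 6 and |⟨51⟩| = 2, so |H| is a multiple of lcm(6, 2) = 6 and divides |G| = 48.
Closing under the operation: H = {1, 4, 9, 14, 16, 29, 36, 49, 51, 56, 61, 64}, so |H| = 12.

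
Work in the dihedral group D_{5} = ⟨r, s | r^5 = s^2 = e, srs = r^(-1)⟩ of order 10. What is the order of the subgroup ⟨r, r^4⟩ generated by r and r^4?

|⟨r⟩| = 5 and |⟨r^4⟩| = 5, so |H| is a multiple of lcm(5, 5) = 5 and divides |G| = 10.
Closing under the operation: H = {e, r, r^2, r^3, r^4}, so |H| = 5.

5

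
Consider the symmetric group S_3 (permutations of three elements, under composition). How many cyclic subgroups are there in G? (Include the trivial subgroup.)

Each element a generates a cyclic subgroup ⟨a⟩; distinct elements may generate the same one (a cyclic group of order d has φ(d) generators).
Cyclic subgroups by order — order 1: 1; order 2: 3; order 3: 1.
Total: 5.

5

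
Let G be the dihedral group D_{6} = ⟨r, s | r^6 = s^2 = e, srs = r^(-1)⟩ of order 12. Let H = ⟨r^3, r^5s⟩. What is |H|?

|⟨r^3⟩| = 2 and |⟨r^5s⟩| = 2, so |H| is a multiple of lcm(2, 2) = 2 and divides |G| = 12.
Closing under the operation: H = {e, r^3, r^2s, r^5s}, so |H| = 4.

4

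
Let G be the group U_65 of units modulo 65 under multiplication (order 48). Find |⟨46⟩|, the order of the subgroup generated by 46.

12

Compute successive powers of 46 mod 65: 46, 36, 31, 61, 11, 51, 6, 16, …; 46^12 ≡ 1 (mod 65).
So |⟨46⟩| = 12.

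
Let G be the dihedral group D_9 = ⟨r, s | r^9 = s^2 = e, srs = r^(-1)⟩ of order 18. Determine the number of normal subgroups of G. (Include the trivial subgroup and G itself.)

G has 16 subgroups. Checking conjugation-invariance by order — order 1: 1/1 normal; order 2: 0/9 normal; order 3: 1/1 normal; order 6: 0/3 normal; order 9: 1/1 normal; order 18: 1/1 normal.
Total normal subgroups: 4.

4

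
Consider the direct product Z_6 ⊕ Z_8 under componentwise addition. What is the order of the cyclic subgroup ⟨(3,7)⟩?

The order of (3,7) in Z_6 × Z_8 is lcm(ord(3) in Z_6, ord(7) in Z_8).
ord(3) = 2 and ord(7) = 8, so |⟨(3,7)⟩| = lcm(2, 8) = 8.

8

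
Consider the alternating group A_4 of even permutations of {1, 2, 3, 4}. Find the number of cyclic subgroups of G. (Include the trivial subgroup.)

8

Each element a generates a cyclic subgroup ⟨a⟩; distinct elements may generate the same one (a cyclic group of order d has φ(d) generators).
Cyclic subgroups by order — order 1: 1; order 2: 3; order 3: 4.
Total: 8.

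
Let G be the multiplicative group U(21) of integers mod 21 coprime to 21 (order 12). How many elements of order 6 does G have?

The elements of order 6 are: 2, 5, 10, 11, 17, 19.
That's 6.

6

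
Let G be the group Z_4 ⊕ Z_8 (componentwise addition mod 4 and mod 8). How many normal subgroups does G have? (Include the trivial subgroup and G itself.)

G is abelian, so every subgroup is normal.
G has 22 subgroups in total, hence 22 normal subgroups.

22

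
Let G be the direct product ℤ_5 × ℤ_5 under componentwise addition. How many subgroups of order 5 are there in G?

6

|G| = 25 and 5 | 25, so subgroups of order 5 are possible by Lagrange.
The subgroups of order 5 are: {(0,0), (0,1), (0,2), (0,3), (0,4)}; {(0,0), (1,0), (2,0), (3,0), (4,0)}; {(0,0), (1,1), (2,2), (3,3), (4,4)}; {(0,0), (1,2), (2,4), (3,1), (4,3)}; … (6 in all).
So G has 6 subgroups of order 5.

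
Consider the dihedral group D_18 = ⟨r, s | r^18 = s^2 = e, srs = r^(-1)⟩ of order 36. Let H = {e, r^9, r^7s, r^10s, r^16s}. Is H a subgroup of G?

|H| = 5 does not divide |G| = 36, so by Lagrange H is not a subgroup.

No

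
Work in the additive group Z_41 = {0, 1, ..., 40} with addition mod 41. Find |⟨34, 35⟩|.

41

|⟨34⟩| = 41 and |⟨35⟩| = 41, so |H| is a multiple of lcm(41, 41) = 41 and divides |G| = 41.
Closing {34, 35} under the group operation gives all of G, so |H| = 41.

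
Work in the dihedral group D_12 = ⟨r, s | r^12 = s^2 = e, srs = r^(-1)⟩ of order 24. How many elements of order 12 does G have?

4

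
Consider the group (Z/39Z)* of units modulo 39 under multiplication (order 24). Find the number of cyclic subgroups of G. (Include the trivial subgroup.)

12

A cyclic subgroup of order d is generated by each of its φ(d) elements of order d, so the cyclic subgroups of order d number (#elements of order d)/φ(d).
Cyclic subgroups by order — order 1: 1; order 2: 3; order 3: 1; order 4: 2; order 6: 3; order 12: 2.
Total: 12.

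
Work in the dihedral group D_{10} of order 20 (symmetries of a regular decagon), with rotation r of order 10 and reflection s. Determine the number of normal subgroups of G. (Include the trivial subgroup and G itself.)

7

G has 22 subgroups. Checking conjugation-invariance by order — order 1: 1/1 normal; order 2: 1/11 normal; order 4: 0/5 normal; order 5: 1/1 normal; order 10: 3/3 normal; order 20: 1/1 normal.
Total normal subgroups: 7.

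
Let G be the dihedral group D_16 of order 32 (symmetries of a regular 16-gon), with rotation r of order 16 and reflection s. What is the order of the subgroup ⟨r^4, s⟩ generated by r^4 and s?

|⟨r^4⟩| = 4 and |⟨s⟩| = 2, so |H| is a multiple of lcm(4, 2) = 4 and divides |G| = 32.
Closing under the operation: H = {e, r^4, r^8, r^12, s, r^4s, r^8s, r^12s}, so |H| = 8.

8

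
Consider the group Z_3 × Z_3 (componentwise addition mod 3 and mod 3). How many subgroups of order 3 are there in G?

|G| = 9 and 3 | 9, so subgroups of order 3 are possible by Lagrange.
The subgroups of order 3 are: {(0,0), (0,1), (0,2)}; {(0,0), (1,0), (2,0)}; {(0,0), (1,1), (2,2)}; {(0,0), (1,2), (2,1)}.
So G has 4 subgroups of order 3.

4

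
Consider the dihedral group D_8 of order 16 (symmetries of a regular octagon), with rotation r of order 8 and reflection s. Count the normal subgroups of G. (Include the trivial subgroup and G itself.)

7

G has 19 subgroups. Checking conjugation-invariance by order — order 1: 1/1 normal; order 2: 1/9 normal; order 4: 1/5 normal; order 8: 3/3 normal; order 16: 1/1 normal.
Total normal subgroups: 7.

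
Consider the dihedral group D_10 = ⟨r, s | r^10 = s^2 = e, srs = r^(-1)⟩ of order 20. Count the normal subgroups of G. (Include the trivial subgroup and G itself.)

7

G has 22 subgroups. Checking conjugation-invariance by order — order 1: 1/1 normal; order 2: 1/11 normal; order 4: 0/5 normal; order 5: 1/1 normal; order 10: 3/3 normal; order 20: 1/1 normal.
Total normal subgroups: 7.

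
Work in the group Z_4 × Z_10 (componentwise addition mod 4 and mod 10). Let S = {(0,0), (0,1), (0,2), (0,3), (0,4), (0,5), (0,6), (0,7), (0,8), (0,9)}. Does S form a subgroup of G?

Yes

|S| = 10 divides |G| = 40, consistent with Lagrange.
S contains the identity, every element's inverse is in S, and S is closed under +: it is a subgroup.
In fact S = ⟨(0,1)⟩.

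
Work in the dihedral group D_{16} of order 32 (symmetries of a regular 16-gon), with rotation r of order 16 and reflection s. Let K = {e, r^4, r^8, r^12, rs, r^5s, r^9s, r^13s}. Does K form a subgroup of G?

Yes

|K| = 8 divides |G| = 32, consistent with Lagrange.
K contains the identity, every element's inverse is in K, and K is closed under ·: it is a subgroup.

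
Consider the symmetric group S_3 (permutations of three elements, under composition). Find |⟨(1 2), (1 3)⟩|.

6

|⟨(1 2)⟩| = 2 and |⟨(1 3)⟩| = 2, so |H| is a multiple of lcm(2, 2) = 2 and divides |G| = 6.
Closing {(1 2), (1 3)} under the group operation gives all of G, so |H| = 6.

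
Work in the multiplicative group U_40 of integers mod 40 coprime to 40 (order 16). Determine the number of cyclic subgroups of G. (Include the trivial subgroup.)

12

Each element a generates a cyclic subgroup ⟨a⟩; distinct elements may generate the same one (a cyclic group of order d has φ(d) generators).
Cyclic subgroups by order — order 1: 1; order 2: 7; order 4: 4.
Total: 12.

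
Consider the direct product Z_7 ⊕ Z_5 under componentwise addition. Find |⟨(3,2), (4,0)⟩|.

35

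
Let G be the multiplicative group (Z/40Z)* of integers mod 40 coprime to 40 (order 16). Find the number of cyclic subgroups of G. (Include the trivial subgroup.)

A cyclic subgroup of order d is generated by each of its φ(d) elements of order d, so the cyclic subgroups of order d number (#elements of order d)/φ(d).
Cyclic subgroups by order — order 1: 1; order 2: 7; order 4: 4.
Total: 12.

12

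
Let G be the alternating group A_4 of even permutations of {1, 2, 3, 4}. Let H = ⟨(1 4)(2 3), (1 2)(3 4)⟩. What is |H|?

4

|⟨(1 4)(2 3)⟩| = 2 and |⟨(1 2)(3 4)⟩| = 2, so |H| is a multiple of lcm(2, 2) = 2 and divides |G| = 12.
Closing under the operation: H = {e, (1 2)(3 4), (1 3)(2 4), (1 4)(2 3)}, so |H| = 4.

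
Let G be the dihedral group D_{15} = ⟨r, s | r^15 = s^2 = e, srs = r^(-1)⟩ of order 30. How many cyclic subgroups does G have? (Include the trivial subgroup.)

A cyclic subgroup of order d is generated by each of its φ(d) elements of order d, so the cyclic subgroups of order d number (#elements of order d)/φ(d).
Cyclic subgroups by order — order 1: 1; order 2: 15; order 3: 1; order 5: 1; order 15: 1.
Total: 19.

19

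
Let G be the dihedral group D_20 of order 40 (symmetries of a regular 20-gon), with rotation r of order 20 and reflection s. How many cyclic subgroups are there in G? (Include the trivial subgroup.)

26

A cyclic subgroup of order d is generated by each of its φ(d) elements of order d, so the cyclic subgroups of order d number (#elements of order d)/φ(d).
Cyclic subgroups by order — order 1: 1; order 2: 21; order 4: 1; order 5: 1; order 10: 1; order 20: 1.
Total: 26.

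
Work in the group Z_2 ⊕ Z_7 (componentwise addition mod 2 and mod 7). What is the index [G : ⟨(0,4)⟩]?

|⟨(0,4)⟩| = 7 and |G| = 14.
By Lagrange, [G : H] = |G|/|H| = 14/7 = 2.

2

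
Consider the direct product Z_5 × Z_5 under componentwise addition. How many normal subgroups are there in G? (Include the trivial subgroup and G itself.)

G is abelian, so every subgroup is normal.
G has 8 subgroups in total, hence 8 normal subgroups.

8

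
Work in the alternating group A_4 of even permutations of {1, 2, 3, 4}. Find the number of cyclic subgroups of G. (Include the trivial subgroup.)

8

Group the elements of G by the cyclic subgroup they generate; each cyclic subgroup of order d accounts for φ(d) elements.
Cyclic subgroups by order — order 1: 1; order 2: 3; order 3: 4.
Total: 8.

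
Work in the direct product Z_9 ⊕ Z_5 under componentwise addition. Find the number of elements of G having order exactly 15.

An element (a,b) has order lcm(ord(a), ord(b)); count pairs with lcm equal to 15.
Enumerating gives 8 such elements.

8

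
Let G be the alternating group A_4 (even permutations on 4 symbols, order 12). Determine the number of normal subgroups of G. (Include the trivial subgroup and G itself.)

3

G has 10 subgroups. Checking conjugation-invariance by order — order 1: 1/1 normal; order 2: 0/3 normal; order 3: 0/4 normal; order 4: 1/1 normal; order 12: 1/1 normal.
Total normal subgroups: 3.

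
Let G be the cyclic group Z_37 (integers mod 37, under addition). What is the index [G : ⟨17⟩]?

1

|⟨17⟩| = 37 and |G| = 37.
By Lagrange, [G : H] = |G|/|H| = 37/37 = 1.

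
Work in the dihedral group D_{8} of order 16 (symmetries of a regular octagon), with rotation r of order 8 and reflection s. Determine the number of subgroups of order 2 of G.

9

|G| = 16 and 2 | 16, so subgroups of order 2 are possible by Lagrange.
The subgroups of order 2 are: {e, r^2s}; {e, r^3s}; {e, r^4}; {e, r^4s}; … (9 in all).
So G has 9 subgroups of order 2.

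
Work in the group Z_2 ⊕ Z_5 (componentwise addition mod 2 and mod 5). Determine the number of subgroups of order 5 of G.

|G| = 10 and 5 | 10, so subgroups of order 5 are possible by Lagrange.
The subgroups of order 5 are: {(0,0), (0,1), (0,2), (0,3), (0,4)}.
So G has 1 subgroup of order 5.

1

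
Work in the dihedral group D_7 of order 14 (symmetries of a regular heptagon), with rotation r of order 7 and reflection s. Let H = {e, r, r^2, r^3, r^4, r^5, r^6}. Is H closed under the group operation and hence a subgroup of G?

|H| = 7 divides |G| = 14, consistent with Lagrange.
H contains the identity, every element's inverse is in H, and H is closed under ·: it is a subgroup.
In fact H = ⟨r^4⟩.

Yes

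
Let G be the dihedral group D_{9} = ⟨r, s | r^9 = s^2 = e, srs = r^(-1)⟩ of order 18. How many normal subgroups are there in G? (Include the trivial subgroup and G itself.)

4

G has 16 subgroups. Checking conjugation-invariance by order — order 1: 1/1 normal; order 2: 0/9 normal; order 3: 1/1 normal; order 6: 0/3 normal; order 9: 1/1 normal; order 18: 1/1 normal.
Total normal subgroups: 4.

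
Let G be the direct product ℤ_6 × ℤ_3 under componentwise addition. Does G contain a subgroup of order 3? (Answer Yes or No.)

3 | 18. A subgroup of order 3 is {(0,0), (0,1), (0,2)}.

Yes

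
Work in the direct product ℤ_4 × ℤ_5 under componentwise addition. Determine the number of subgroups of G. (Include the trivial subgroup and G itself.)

|G| = 20, so by Lagrange every subgroup order divides 20. Divisors: 1, 2, 4, 5, 10, 20.
Subgroups by order — order 1: 1; order 2: 1; order 4: 1; order 5: 1; order 10: 1; order 20: 1.
Total: 1 + 1 + 1 + 1 + 1 + 1 = 6.

6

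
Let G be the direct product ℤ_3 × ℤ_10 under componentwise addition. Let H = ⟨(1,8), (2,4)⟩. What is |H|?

|⟨(1,8)⟩| = 15 and |⟨(2,4)⟩| = 15, so |H| is a multiple of lcm(15, 15) = 15 and divides |G| = 30.
Closing under the operation: H = {(0,0), (0,2), (0,4), (0,6), (0,8), (1,0), (1,2), (1,4), (1,6), (1,8), (2,0), (2,2), (2,4), (2,6), (2,8)}, so |H| = 15.

15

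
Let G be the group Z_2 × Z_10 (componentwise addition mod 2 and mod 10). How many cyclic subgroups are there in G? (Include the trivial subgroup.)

8

A cyclic subgroup of order d is generated by each of its φ(d) elements of order d, so the cyclic subgroups of order d number (#elements of order d)/φ(d).
Cyclic subgroups by order — order 1: 1; order 2: 3; order 5: 1; order 10: 3.
Total: 8.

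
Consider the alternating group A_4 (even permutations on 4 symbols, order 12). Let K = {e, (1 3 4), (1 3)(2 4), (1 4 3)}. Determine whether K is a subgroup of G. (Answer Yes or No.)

No

Closure fails: (1 4 3) ∘ (1 3)(2 4) = (2 3 4) ∉ K. So K is not a subgroup.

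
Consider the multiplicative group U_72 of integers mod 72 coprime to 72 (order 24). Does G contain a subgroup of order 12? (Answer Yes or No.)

12 | 24. A subgroup of order 12 is {1, 11, 13, 23, 25, 35, 37, 47, 49, 59, 61, 71}.

Yes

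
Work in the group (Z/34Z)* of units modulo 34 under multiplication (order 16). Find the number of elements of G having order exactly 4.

2

The elements of order 4 are: 13, 21.
That's 2.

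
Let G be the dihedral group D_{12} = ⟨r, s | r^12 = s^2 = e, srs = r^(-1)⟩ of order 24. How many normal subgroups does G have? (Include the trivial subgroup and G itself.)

9

G has 34 subgroups. Checking conjugation-invariance by order — order 1: 1/1 normal; order 2: 1/13 normal; order 3: 1/1 normal; order 4: 1/7 normal; order 6: 1/5 normal; order 8: 0/3 normal; order 12: 3/3 normal; order 24: 1/1 normal.
Total normal subgroups: 9.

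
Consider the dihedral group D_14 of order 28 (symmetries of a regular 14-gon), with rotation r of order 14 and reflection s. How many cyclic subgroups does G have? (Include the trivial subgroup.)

Group the elements of G by the cyclic subgroup they generate; each cyclic subgroup of order d accounts for φ(d) elements.
Cyclic subgroups by order — order 1: 1; order 2: 15; order 7: 1; order 14: 1.
Total: 18.

18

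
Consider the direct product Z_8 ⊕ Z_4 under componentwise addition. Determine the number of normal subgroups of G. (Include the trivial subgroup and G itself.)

22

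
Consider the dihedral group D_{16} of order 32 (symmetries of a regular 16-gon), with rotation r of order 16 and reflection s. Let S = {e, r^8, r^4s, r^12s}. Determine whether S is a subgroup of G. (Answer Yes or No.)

Yes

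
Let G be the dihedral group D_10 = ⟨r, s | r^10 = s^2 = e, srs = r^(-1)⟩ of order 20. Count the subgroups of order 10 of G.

|G| = 20 and 10 | 20, so subgroups of order 10 are possible by Lagrange.
The subgroups of order 10 are: {e, r, r^2, r^3, r^4, r^5, r^6, r^7, r^8, r^9}; {e, r^2, r^4, r^6, r^8, s, r^2s, r^4s, r^6s, r^8s}; {e, r^2, r^4, r^6, r^8, rs, r^3s, r^5s, r^7s, r^9s}.
So G has 3 subgroups of order 10.

3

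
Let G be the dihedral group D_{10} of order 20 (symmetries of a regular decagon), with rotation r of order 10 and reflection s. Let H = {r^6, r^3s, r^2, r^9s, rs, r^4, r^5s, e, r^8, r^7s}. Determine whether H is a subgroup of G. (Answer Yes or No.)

Yes

|H| = 10 divides |G| = 20, consistent with Lagrange.
H contains the identity, every element's inverse is in H, and H is closed under ·: it is a subgroup.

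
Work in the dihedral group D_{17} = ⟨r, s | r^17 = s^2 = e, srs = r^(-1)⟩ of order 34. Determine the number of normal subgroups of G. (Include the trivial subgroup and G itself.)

3

G has 20 subgroups. Checking conjugation-invariance by order — order 1: 1/1 normal; order 2: 0/17 normal; order 17: 1/1 normal; order 34: 1/1 normal.
Total normal subgroups: 3.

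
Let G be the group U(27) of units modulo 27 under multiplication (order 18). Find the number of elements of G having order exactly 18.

6

The elements of order 18 are: 2, 5, 11, 14, 20, 23.
That's 6.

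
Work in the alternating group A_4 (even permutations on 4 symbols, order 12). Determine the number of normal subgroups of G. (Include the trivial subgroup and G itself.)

3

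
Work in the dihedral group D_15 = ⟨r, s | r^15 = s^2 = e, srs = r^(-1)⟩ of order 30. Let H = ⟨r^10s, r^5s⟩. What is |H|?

6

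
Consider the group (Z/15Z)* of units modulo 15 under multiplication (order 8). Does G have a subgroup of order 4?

Yes

4 | 8. A subgroup of order 4 is {1, 4, 11, 14}.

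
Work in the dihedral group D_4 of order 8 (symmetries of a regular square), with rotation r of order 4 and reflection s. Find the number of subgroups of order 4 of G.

|G| = 8 and 4 | 8, so subgroups of order 4 are possible by Lagrange.
The subgroups of order 4 are: {e, r, r^2, r^3}; {e, r^2, s, r^2s}; {e, r^2, rs, r^3s}.
So G has 3 subgroups of order 4.

3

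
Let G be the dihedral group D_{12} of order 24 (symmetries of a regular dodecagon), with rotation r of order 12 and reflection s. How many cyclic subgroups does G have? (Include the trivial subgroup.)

18

Group the elements of G by the cyclic subgroup they generate; each cyclic subgroup of order d accounts for φ(d) elements.
Cyclic subgroups by order — order 1: 1; order 2: 13; order 3: 1; order 4: 1; order 6: 1; order 12: 1.
Total: 18.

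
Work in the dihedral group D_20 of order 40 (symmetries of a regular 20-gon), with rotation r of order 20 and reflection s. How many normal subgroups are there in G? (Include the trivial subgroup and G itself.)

9

G has 48 subgroups. Checking conjugation-invariance by order — order 1: 1/1 normal; order 2: 1/21 normal; order 4: 1/11 normal; order 5: 1/1 normal; order 8: 0/5 normal; order 10: 1/5 normal; order 20: 3/3 normal; order 40: 1/1 normal.
Total normal subgroups: 9.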